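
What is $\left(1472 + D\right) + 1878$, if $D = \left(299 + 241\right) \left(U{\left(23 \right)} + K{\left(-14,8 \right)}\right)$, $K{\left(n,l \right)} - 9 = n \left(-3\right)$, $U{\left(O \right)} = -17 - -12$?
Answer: $28190$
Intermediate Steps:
$U{\left(O \right)} = -5$ ($U{\left(O \right)} = -17 + 12 = -5$)
$K{\left(n,l \right)} = 9 - 3 n$ ($K{\left(n,l \right)} = 9 + n \left(-3\right) = 9 - 3 n$)
$D = 24840$ ($D = \left(299 + 241\right) \left(-5 + \left(9 - -42\right)\right) = 540 \left(-5 + \left(9 + 42\right)\right) = 540 \left(-5 + 51\right) = 540 \cdot 46 = 24840$)
$\left(1472 + D\right) + 1878 = \left(1472 + 24840\right) + 1878 = 26312 + 1878 = 28190$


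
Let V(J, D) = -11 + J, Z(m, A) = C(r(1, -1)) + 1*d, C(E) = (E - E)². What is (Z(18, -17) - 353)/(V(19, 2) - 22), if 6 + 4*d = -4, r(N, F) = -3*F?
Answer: 711/28 ≈ 25.393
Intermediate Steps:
d = -5/2 (d = -3/2 + (¼)*(-4) = -3/2 - 1 = -5/2 ≈ -2.5000)
C(E) = 0 (C(E) = 0² = 0)
Z(m, A) = -5/2 (Z(m, A) = 0 + 1*(-5/2) = 0 - 5/2 = -5/2)
(Z(18, -17) - 353)/(V(19, 2) - 22) = (-5/2 - 353)/((-11 + 19) - 22) = -711/(2*(8 - 22)) = -711/2/(-14) = -711/2*(-1/14) = 711/28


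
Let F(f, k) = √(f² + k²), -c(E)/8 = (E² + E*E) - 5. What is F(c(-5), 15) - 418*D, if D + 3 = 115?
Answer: -46816 + 15*√577 ≈ -46456.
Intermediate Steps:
c(E) = 40 - 16*E² (c(E) = -8*((E² + E*E) - 5) = -8*((E² + E²) - 5) = -8*(2*E² - 5) = -8*(-5 + 2*E²) = 40 - 16*E²)
D = 112 (D = -3 + 115 = 112)
F(c(-5), 15) - 418*D = √((40 - 16*(-5)²)² + 15²) - 418*112 = √((40 - 16*25)² + 225) - 46816 = √((40 - 400)² + 225) - 46816 = √((-360)² + 225) - 46816 = √(129600 + 225) - 46816 = √129825 - 46816 = 15*√577 - 46816 = -46816 + 15*√577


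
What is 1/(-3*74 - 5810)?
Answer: -1/6032 ≈ -0.00016578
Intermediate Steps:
1/(-3*74 - 5810) = 1/(-222 - 5810) = 1/(-6032) = -1/6032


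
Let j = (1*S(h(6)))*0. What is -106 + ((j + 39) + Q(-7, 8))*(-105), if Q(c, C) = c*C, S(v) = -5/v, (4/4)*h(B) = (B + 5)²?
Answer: 1679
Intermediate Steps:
h(B) = (5 + B)² (h(B) = (B + 5)² = (5 + B)²)
j = 0 (j = (1*(-5/(5 + 6)²))*0 = (1*(-5/(11²)))*0 = (1*(-5/121))*0 = -5/121*0 = 0)
Q(c, C) = C*c
-106 + ((j + 39) + Q(-7, 8))*(-105) = -106 + ((0 + 39) + 8*(-7))*(-105) = -106 + (39 - 56)*(-105) = -106 - 17*(-105) = -106 + 1785 = 1679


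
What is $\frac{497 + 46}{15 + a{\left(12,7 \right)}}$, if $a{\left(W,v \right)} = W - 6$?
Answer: $\frac{181}{7} \approx 25.857$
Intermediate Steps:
$a{\left(W,v \right)} = -6 + W$ ($a{\left(W,v \right)} = W - 6 = -6 + W$)
$\frac{497 + 46}{15 + a{\left(12,7 \right)}} = \frac{497 + 46}{15 + \left(-6 + 12\right)} = \frac{543}{15 + 6} = \frac{543}{21} = 543 \cdot \frac{1}{21} = \frac{181}{7}$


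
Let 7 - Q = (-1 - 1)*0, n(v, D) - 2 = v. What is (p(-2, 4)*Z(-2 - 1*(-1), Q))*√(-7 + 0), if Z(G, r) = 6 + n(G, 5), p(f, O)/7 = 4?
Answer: 196*I*√7 ≈ 518.57*I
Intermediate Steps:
n(v, D) = 2 + v
p(f, O) = 28 (p(f, O) = 7*4 = 28)
Q = 7 (Q = 7 - (-1 - 1)*0 = 7 - (-2)*0 = 7 - 1*0 = 7 + 0 = 7)
Z(G, r) = 8 + G (Z(G, r) = 6 + (2 + G) = 8 + G)
(p(-2, 4)*Z(-2 - 1*(-1), Q))*√(-7 + 0) = (28*(8 + (-2 - 1*(-1))))*√(-7 + 0) = (28*(8 + (-2 + 1)))*√(-7) = (28*(8 - 1))*(I*√7) = (28*7)*(I*√7) = 196*(I*√7) = 196*I*√7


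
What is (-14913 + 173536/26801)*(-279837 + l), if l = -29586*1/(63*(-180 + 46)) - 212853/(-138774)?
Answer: 7276217593838021967959/1744343245806 ≈ 4.1713e+9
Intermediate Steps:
l = 327926255/65085006 (l = -29586/(63*(-134)) - 212853*(-1/138774) = -29586/(-8442) + 70951/46258 = -29586*(-1/8442) + 70951/46258 = 4931/1407 + 70951/46258 = 327926255/65085006 ≈ 5.0384)
(-14913 + 173536/26801)*(-279837 + l) = (-14913 + 173536/26801)*(-279837 + 327926255/65085006) = (-14913 + 173536*(1/26801))*(-18212864897767/65085006) = (-14913 + 173536/26801)*(-18212864897767/65085006) = -399509777/26801*(-18212864897767/65085006) = 7276217593838021967959/1744343245806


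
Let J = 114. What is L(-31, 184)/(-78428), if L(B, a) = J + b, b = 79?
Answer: -193/78428 ≈ -0.0024609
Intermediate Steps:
L(B, a) = 193 (L(B, a) = 114 + 79 = 193)
L(-31, 184)/(-78428) = 193/(-78428) = 193*(-1/78428) = -193/78428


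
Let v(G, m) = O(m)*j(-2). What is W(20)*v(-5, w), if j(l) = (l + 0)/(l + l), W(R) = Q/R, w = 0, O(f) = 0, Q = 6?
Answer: 0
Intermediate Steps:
W(R) = 6/R
j(l) = ½ (j(l) = l/((2*l)) = l*(1/(2*l)) = ½)
v(G, m) = 0 (v(G, m) = 0*(½) = 0)
W(20)*v(-5, w) = (6/20)*0 = (6*(1/20))*0 = (3/10)*0 = 0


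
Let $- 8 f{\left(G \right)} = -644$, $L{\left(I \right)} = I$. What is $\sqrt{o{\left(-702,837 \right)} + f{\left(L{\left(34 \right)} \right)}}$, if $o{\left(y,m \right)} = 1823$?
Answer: $\frac{9 \sqrt{94}}{2} \approx 43.629$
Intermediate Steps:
$f{\left(G \right)} = \frac{161}{2}$ ($f{\left(G \right)} = \left(- \frac{1}{8}\right) \left(-644\right) = \frac{161}{2}$)
$\sqrt{o{\left(-702,837 \right)} + f{\left(L{\left(34 \right)} \right)}} = \sqrt{1823 + \frac{161}{2}} = \sqrt{\frac{3807}{2}} = \frac{9 \sqrt{94}}{2}$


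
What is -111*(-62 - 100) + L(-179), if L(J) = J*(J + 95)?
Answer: 33018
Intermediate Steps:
L(J) = J*(95 + J)
-111*(-62 - 100) + L(-179) = -111*(-62 - 100) - 179*(95 - 179) = -111*(-162) - 179*(-84) = 17982 + 15036 = 33018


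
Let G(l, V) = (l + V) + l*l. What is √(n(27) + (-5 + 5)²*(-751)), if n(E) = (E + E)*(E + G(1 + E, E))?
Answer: 6*√1299 ≈ 216.25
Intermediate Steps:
G(l, V) = V + l + l² (G(l, V) = (V + l) + l² = V + l + l²)
n(E) = 2*E*(1 + (1 + E)² + 3*E) (n(E) = (E + E)*(E + (E + (1 + E) + (1 + E)²)) = (2*E)*(E + (1 + (1 + E)² + 2*E)) = (2*E)*(1 + (1 + E)² + 3*E) = 2*E*(1 + (1 + E)² + 3*E))
√(n(27) + (-5 + 5)²*(-751)) = √(2*27*(2 + 27² + 5*27) + (-5 + 5)²*(-751)) = √(2*27*(2 + 729 + 135) + 0²*(-751)) = √(2*27*866 + 0*(-751)) = √(46764 + 0) = √46764 = 6*√1299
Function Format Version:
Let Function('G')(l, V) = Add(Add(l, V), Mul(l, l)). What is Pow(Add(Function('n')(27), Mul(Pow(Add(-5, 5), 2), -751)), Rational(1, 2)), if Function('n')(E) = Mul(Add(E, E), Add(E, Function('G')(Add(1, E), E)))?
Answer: Mul(6, Pow(1299, Rational(1, 2))) ≈ 216.25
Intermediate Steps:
Function('G')(l, V) = Add(V, l, Pow(l, 2)) (Function('G')(l, V) = Add(Add(V, l), Pow(l, 2)) = Add(V, l, Pow(l, 2)))
Function('n')(E) = Mul(2, E, Add(1, Pow(Add(1, E), 2), Mul(3, E))) (Function('n')(E) = Mul(Add(E, E), Add(E, Add(E, Add(1, E), Pow(Add(1, E), 2)))) = Mul(Mul(2, E), Add(E, Add(1, Pow(Add(1, E), 2), Mul(2, E)))) = Mul(Mul(2, E), Add(1, Pow(Add(1, E), 2), Mul(3, E))) = Mul(2, E, Add(1, Pow(Add(1, E), 2), Mul(3, E))))
Pow(Add(Function('n')(27), Mul(Pow(Add(-5, 5), 2), -751)), Rational(1, 2)) = Pow(Add(Mul(2, 27, Add(2, Pow(27, 2), Mul(5, 27))), Mul(Pow(Add(-5, 5), 2), -751)), Rational(1, 2)) = Pow(Add(Mul(2, 27, Add(2, 729, 135)), Mul(Pow(0, 2), -751)), Rational(1, 2)) = Pow(Add(Mul(2, 27, 866), Mul(0, -751)), Rational(1, 2)) = Pow(Add(46764, 0), Rational(1, 2)) = Pow(46764, Rational(1, 2)) = Mul(6, Pow(1299, Rational(1, 2)))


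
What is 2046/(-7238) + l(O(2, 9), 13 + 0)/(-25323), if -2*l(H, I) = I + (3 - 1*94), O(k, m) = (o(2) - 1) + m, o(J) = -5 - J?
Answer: -789290/2777089 ≈ -0.28421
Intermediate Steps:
O(k, m) = -8 + m (O(k, m) = ((-5 - 1*2) - 1) + m = ((-5 - 2) - 1) + m = (-7 - 1) + m = -8 + m)
l(H, I) = 91/2 - I/2 (l(H, I) = -(I + (3 - 1*94))/2 = -(I + (3 - 94))/2 = -(I - 91)/2 = -(-91 + I)/2 = 91/2 - I/2)
2046/(-7238) + l(O(2, 9), 13 + 0)/(-25323) = 2046/(-7238) + (91/2 - (13 + 0)/2)/(-25323) = 2046*(-1/7238) + (91/2 - ½*13)*(-1/25323) = -93/329 + (91/2 - 13/2)*(-1/25323) = -93/329 + 39*(-1/25323) = -93/329 - 13/8441 = -789290/2777089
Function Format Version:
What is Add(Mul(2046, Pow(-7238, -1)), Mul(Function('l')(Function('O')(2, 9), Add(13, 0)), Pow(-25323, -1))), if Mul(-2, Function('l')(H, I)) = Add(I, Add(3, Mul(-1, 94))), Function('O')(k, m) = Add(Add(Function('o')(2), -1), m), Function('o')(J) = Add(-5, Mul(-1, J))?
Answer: Rational(-789290, 2777089) ≈ -0.28421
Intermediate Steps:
Function('O')(k, m) = Add(-8, m) (Function('O')(k, m) = Add(Add(Add(-5, Mul(-1, 2)), -1), m) = Add(Add(Add(-5, -2), -1), m) = Add(Add(-7, -1), m) = Add(-8, m))
Function('l')(H, I) = Add(Rational(91, 2), Mul(Rational(-1, 2), I)) (Function('l')(H, I) = Mul(Rational(-1, 2), Add(I, Add(3, Mul(-1, 94)))) = Mul(Rational(-1, 2), Add(I, Add(3, -94))) = Mul(Rational(-1, 2), Add(I, -91)) = Mul(Rational(-1, 2), Add(-91, I)) = Add(Rational(91, 2), Mul(Rational(-1, 2), I)))
Add(Mul(2046, Pow(-7238, -1)), Mul(Function('l')(Function('O')(2, 9), Add(13, 0)), Pow(-25323, -1))) = Add(Mul(2046, Pow(-7238, -1)), Mul(Add(Rational(91, 2), Mul(Rational(-1, 2), Add(13, 0))), Pow(-25323, -1))) = Add(Mul(2046, Rational(-1, 7238)), Mul(Add(Rational(91, 2), Mul(Rational(-1, 2), 13)), Rational(-1, 25323))) = Add(Rational(-93, 329), Mul(Add(Rational(91, 2), Rational(-13, 2)), Rational(-1, 25323))) = Add(Rational(-93, 329), Mul(39, Rational(-1, 25323))) = Add(Rational(-93, 329), Rational(-13, 8441)) = Rational(-789290, 2777089)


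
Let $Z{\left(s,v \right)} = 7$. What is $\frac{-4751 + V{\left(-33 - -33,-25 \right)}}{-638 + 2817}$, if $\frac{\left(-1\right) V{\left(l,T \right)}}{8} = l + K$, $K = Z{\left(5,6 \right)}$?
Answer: $- \frac{4807}{2179} \approx -2.2061$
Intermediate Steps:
$K = 7$
$V{\left(l,T \right)} = -56 - 8 l$ ($V{\left(l,T \right)} = - 8 \left(l + 7\right) = - 8 \left(7 + l\right) = -56 - 8 l$)
$\frac{-4751 + V{\left(-33 - -33,-25 \right)}}{-638 + 2817} = \frac{-4751 - \left(56 + 8 \left(-33 - -33\right)\right)}{-638 + 2817} = \frac{-4751 - \left(56 + 8 \left(-33 + 33\right)\right)}{2179} = \left(-4751 - 56\right) \frac{1}{2179} = \left(-4807\right) \frac{1}{2179} = - \frac{4807}{2179}$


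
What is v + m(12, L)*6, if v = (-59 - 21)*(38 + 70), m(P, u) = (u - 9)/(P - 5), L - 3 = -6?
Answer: -60552/7 ≈ -8650.3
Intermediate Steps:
L = -3 (L = 3 - 6 = -3)
m(P, u) = (-9 + u)/(-5 + P)
v = -8640 (v = -80*108 = -8640)
v + m(12, L)*6 = -8640 + ((-9 - 3)/(-5 + 12))*6 = -8640 + (-12/7)*6 = -8640 + ((⅐)*(-12))*6 = -8640 - 12/7*6 = -8640 - 72/7 = -60552/7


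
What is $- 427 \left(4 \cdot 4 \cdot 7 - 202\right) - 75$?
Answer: $38355$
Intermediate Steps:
$- 427 \left(4 \cdot 4 \cdot 7 - 202\right) - 75 = - 427 \left(16 \cdot 7 - 202\right) - 75 = - 427 \left(112 - 202\right) - 75 = \left(-427\right) \left(-90\right) - 75 = 38430 - 75 = 38355$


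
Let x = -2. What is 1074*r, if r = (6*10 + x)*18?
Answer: 1121256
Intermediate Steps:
r = 1044 (r = (6*10 - 2)*18 = (60 - 2)*18 = 58*18 = 1044)
1074*r = 1074*1044 = 1121256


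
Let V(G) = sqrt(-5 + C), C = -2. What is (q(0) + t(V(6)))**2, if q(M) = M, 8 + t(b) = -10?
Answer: 324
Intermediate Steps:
V(G) = I*sqrt(7) (V(G) = sqrt(-5 - 2) = sqrt(-7) = I*sqrt(7))
t(b) = -18 (t(b) = -8 - 10 = -18)
(q(0) + t(V(6)))**2 = (0 - 18)**2 = (-18)**2 = 324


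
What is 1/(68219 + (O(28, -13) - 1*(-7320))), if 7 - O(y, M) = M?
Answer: 1/75559 ≈ 1.3235e-5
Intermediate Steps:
O(y, M) = 7 - M
1/(68219 + (O(28, -13) - 1*(-7320))) = 1/(68219 + ((7 - 1*(-13)) - 1*(-7320))) = 1/(68219 + ((7 + 13) + 7320)) = 1/(68219 + (20 + 7320)) = 1/(68219 + 7340) = 1/75559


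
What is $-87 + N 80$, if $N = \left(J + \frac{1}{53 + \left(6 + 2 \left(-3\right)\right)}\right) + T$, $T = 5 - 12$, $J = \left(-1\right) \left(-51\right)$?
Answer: $\frac{182029}{53} \approx 3434.5$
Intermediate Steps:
$J = 51$
$T = -7$ ($T = 5 - 12 = -7$)
$N = \frac{2333}{53}$ ($N = \left(51 + \frac{1}{53 + \left(6 + 2 \left(-3\right)\right)}\right) - 7 = \left(51 + \frac{1}{53 + \left(6 - 6\right)}\right) - 7 = \left(51 + \frac{1}{53 + 0}\right) - 7 = \left(51 + \frac{1}{53}\right) - 7 = \frac{2704}{53} - 7 = \frac{2333}{53} \approx 44.019$)
$-87 + N 80 = -87 + \frac{2333}{53} \cdot 80 = -87 + \frac{186640}{53} = \frac{182029}{53}$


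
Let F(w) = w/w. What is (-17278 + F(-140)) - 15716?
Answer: -32993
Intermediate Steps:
F(w) = 1
(-17278 + F(-140)) - 15716 = (-17278 + 1) - 15716 = -17277 - 15716 = -32993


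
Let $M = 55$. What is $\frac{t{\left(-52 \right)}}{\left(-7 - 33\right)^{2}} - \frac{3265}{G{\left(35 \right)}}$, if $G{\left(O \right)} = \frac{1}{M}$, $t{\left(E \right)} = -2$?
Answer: $- \frac{143660001}{800} \approx -1.7958 \cdot 10^{5}$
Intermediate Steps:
$G{\left(O \right)} = \frac{1}{55}$
$\frac{t{\left(-52 \right)}}{\left(-7 - 33\right)^{2}} - \frac{3265}{G{\left(35 \right)}} = - \frac{2}{\left(-7 - 33\right)^{2}} - 3265 \frac{1}{\frac{1}{55}} = - \frac{2}{\left(-40\right)^{2}} - 179575 = - \frac{2}{1600} - 179575 = \left(-2\right) \frac{1}{1600} - 179575 = - \frac{1}{800} - 179575 = - \frac{143660001}{800}$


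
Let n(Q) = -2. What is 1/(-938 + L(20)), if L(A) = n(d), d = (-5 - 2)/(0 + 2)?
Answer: -1/940 ≈ -0.0010638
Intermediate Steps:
d = -7/2 ≈ -3.5000
L(A) = -2
1/(-938 + L(20)) = 1/(-938 - 2) = 1/(-940) = -1/940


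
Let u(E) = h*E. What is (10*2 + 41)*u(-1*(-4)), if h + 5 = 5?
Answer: 0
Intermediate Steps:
h = 0 (h = -5 + 5 = 0)
u(E) = 0 (u(E) = 0*E = 0)
(10*2 + 41)*u(-1*(-4)) = (10*2 + 41)*0 = (20 + 41)*0 = 61*0 = 0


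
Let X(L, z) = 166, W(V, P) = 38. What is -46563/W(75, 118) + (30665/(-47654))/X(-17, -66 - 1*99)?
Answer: -184170378401/150300716 ≈ -1225.3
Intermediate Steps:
-46563/W(75, 118) + (30665/(-47654))/X(-17, -66 - 1*99) = -46563/38 + (30665/(-47654))/166 = -46563*1/38 + (30665*(-1/47654))*(1/166) = -46563/38 - 30665/47654*1/166 = -46563/38 - 30665/7910564 = -184170378401/150300716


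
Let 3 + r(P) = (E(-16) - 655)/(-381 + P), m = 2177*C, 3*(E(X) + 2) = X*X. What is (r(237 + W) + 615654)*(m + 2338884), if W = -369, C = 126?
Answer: 275107106125816/171 ≈ 1.6088e+12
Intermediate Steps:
E(X) = -2 + X**2/3 (E(X) = -2 + (X*X)/3 = -2 + X**2/3)
m = 274302 (m = 2177*126 = 274302)
r(P) = -3 - 1715/(3*(-381 + P)) (r(P) = -3 + ((-2 + (1/3)*(-16)**2) - 655)/(-381 + P) = -3 + ((-2 + (1/3)*256) - 655)/(-381 + P) = -3 + ((-2 + 256/3) - 655)/(-381 + P) = -3 + (250/3 - 655)/(-381 + P) = -3 - 1715/(3*(-381 + P)))
(r(237 + W) + 615654)*(m + 2338884) = ((1714 - 9*(237 - 369))/(3*(-381 + (237 - 369))) + 615654)*(274302 + 2338884) = ((1714 - 9*(-132))/(3*(-381 - 132)) + 615654)*2613186 = ((1/3)*(1714 + 1188)/(-513) + 615654)*2613186 = ((1/3)*(-1/513)*2902 + 615654)*2613186 = (-2902/1539 + 615654)*2613186 = (947488604/1539)*2613186 = 275107106125816/171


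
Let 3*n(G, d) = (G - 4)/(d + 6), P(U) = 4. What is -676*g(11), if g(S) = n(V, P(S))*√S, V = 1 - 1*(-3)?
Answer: 0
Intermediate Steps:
V = 4 (V = 1 + 3 = 4)
n(G, d) = (-4 + G)/(3*(6 + d)) (n(G, d) = ((G - 4)/(d + 6))/3 = ((-4 + G)/(6 + d))/3 = (-4 + G)/(3*(6 + d)))
g(S) = 0 (g(S) = ((-4 + 4)/(3*(6 + 4)))*√S = ((⅓)*0/10)*√S = ((⅓)*(⅒)*0)*√S = 0*√S = 0)
-676*g(11) = -676*0 = 0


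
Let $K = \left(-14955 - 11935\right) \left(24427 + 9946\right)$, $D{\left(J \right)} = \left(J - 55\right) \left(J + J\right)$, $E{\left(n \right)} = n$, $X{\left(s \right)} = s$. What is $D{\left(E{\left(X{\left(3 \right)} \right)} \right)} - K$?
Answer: $924289658$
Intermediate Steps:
$D{\left(J \right)} = 2 J \left(-55 + J\right)$ ($D{\left(J \right)} = \left(-55 + J\right) 2 J = 2 J \left(-55 + J\right)$)
$K = -924289970$ ($K = \left(-26890\right) 34373 = -924289970$)
$D{\left(E{\left(X{\left(3 \right)} \right)} \right)} - K = 2 \cdot 3 \left(-55 + 3\right) - -924289970 = 2 \cdot 3 \left(-52\right) + 924289970 = -312 + 924289970 = 924289658$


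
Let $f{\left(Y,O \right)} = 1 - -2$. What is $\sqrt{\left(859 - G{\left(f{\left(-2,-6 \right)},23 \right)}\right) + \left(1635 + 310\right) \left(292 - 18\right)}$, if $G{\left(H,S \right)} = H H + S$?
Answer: $7 \sqrt{10893} \approx 730.59$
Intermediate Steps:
$f{\left(Y,O \right)} = 3$ ($f{\left(Y,O \right)} = 1 + 2 = 3$)
$G{\left(H,S \right)} = S + H^{2}$ ($G{\left(H,S \right)} = H^{2} + S = S + H^{2}$)
$\sqrt{\left(859 - G{\left(f{\left(-2,-6 \right)},23 \right)}\right) + \left(1635 + 310\right) \left(292 - 18\right)} = \sqrt{\left(859 - \left(23 + 3^{2}\right)\right) + \left(1635 + 310\right) \left(292 - 18\right)} = \sqrt{\left(859 - \left(23 + 9\right)\right) + 1945 \cdot 274} = \sqrt{\left(859 - 32\right) + 532930} = \sqrt{827 + 532930} = \sqrt{533757} = 7 \sqrt{10893}$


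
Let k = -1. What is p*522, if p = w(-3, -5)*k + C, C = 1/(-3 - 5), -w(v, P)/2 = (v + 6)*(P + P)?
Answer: -125541/4 ≈ -31385.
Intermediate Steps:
w(v, P) = -4*P*(6 + v) (w(v, P) = -2*(v + 6)*(P + P) = -2*(6 + v)*2*P = -4*P*(6 + v))
C = -1/8 (C = 1/(-8) = -1/8 ≈ -0.12500)
p = -481/8 (p = -4*(-5)*(6 - 3)*(-1) - 1/8 = -4*(-5)*3*(-1) - 1/8 = 60*(-1) - 1/8 = -60 - 1/8 = -481/8 ≈ -60.125)
p*522 = -481/8*522 = -125541/4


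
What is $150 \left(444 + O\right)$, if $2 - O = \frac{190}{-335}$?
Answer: $\frac{4488000}{67} \approx 66985.0$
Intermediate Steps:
$O = \frac{172}{67}$ ($O = 2 - \frac{190}{-335} = 2 - 190 \left(- \frac{1}{335}\right) = 2 - - \frac{38}{67} = 2 + \frac{38}{67} = \frac{172}{67} \approx 2.5672$)
$150 \left(444 + O\right) = 150 \left(444 + \frac{172}{67}\right) = 150 \cdot \frac{29920}{67} = \frac{4488000}{67}$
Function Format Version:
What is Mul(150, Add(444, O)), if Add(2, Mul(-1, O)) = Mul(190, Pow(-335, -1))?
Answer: Rational(4488000, 67) ≈ 66985.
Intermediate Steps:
O = Rational(172, 67) (O = Add(2, Mul(-1, Mul(190, Pow(-335, -1)))) = Add(2, Mul(-1, Mul(190, Rational(-1, 335)))) = Add(2, Mul(-1, Rational(-38, 67))) = Add(2, Rational(38, 67)) = Rational(172, 67) ≈ 2.5672)
Mul(150, Add(444, O)) = Mul(150, Add(444, Rational(172, 67))) = Mul(150, Rational(29920, 67)) = Rational(4488000, 67)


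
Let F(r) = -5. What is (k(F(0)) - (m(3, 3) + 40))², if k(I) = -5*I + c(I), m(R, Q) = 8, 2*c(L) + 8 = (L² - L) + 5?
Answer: 361/4 ≈ 90.250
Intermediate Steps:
c(L) = -3/2 + L²/2 - L/2 (c(L) = -4 + ((L² - L) + 5)/2 = -4 + (5 + L² - L)/2 = -4 + (5/2 + L²/2 - L/2) = -3/2 + L²/2 - L/2)
k(I) = -3/2 + I²/2 - 11*I/2 (k(I) = -5*I + (-3/2 + I²/2 - I/2) = -3/2 + I²/2 - 11*I/2)
(k(F(0)) - (m(3, 3) + 40))² = ((-3/2 + (½)*(-5)² - 11/2*(-5)) - (8 + 40))² = ((-3/2 + (½)*25 + 55/2) - 1*48)² = ((-3/2 + 25/2 + 55/2) - 48)² = (77/2 - 48)² = (-19/2)² = 361/4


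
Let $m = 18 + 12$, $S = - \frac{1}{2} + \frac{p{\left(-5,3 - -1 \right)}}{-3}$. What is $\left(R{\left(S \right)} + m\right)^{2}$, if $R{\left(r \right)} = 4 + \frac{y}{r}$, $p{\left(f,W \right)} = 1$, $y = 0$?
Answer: $1156$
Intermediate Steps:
$S = - \frac{5}{6}$ ($S = - \frac{1}{2} + 1 \frac{1}{-3} = \left(-1\right) \frac{1}{2} + 1 \left(- \frac{1}{3}\right) = - \frac{1}{2} - \frac{1}{3} = - \frac{5}{6} \approx -0.83333$)
$R{\left(r \right)} = 4$ ($R{\left(r \right)} = 4 + \frac{0}{r} = 4 + 0 = 4$)
$m = 30$
$\left(R{\left(S \right)} + m\right)^{2} = \left(4 + 30\right)^{2} = 34^{2} = 1156$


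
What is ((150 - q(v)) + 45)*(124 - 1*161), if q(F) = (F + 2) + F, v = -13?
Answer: -8103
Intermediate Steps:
q(F) = 2 + 2*F (q(F) = (2 + F) + F = 2 + 2*F)
((150 - q(v)) + 45)*(124 - 1*161) = ((150 - (2 + 2*(-13))) + 45)*(124 - 1*161) = ((150 - (2 - 26)) + 45)*(124 - 161) = ((150 - 1*(-24)) + 45)*(-37) = ((150 + 24) + 45)*(-37) = (174 + 45)*(-37) = 219*(-37) = -8103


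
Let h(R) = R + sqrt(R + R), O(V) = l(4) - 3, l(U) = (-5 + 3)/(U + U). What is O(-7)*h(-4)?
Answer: 13 - 13*I*sqrt(2)/2 ≈ 13.0 - 9.1924*I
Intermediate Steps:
l(U) = -1/U (l(U) = -2*1/(2*U) = -1/U)
O(V) = -13/4 (O(V) = -1/4 - 3 = -13/4)
h(R) = R + sqrt(2)*sqrt(R) (h(R) = R + sqrt(2*R) = R + sqrt(2)*sqrt(R))
O(-7)*h(-4) = -13*(-4 + sqrt(2)*sqrt(-4))/4 = -13*(-4 + sqrt(2)*(2*I))/4 = -13*(-4 + 2*I*sqrt(2))/4 = 13 - 13*I*sqrt(2)/2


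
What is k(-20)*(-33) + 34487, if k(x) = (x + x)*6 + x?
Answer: 43067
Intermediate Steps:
k(x) = 13*x (k(x) = (2*x)*6 + x = 12*x + x = 13*x)
k(-20)*(-33) + 34487 = (13*(-20))*(-33) + 34487 = -260*(-33) + 34487 = 8580 + 34487 = 43067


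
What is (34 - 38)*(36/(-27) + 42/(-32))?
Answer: 127/12 ≈ 10.583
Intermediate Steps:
(34 - 38)*(36/(-27) + 42/(-32)) = -4*(36*(-1/27) + 42*(-1/32)) = -4*(-4/3 - 21/16) = -4*(-127/48) = 127/12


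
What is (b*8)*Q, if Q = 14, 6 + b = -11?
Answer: -1904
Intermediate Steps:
b = -17 (b = -6 - 11 = -17)
(b*8)*Q = -17*8*14 = -136*14 = -1904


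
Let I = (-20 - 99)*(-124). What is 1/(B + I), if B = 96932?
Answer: 1/111688 ≈ 8.9535e-6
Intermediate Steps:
I = 14756 (I = -119*(-124) = 14756)
1/(B + I) = 1/(96932 + 14756) = 1/111688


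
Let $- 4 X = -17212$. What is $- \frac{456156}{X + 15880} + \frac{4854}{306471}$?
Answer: $- \frac{46566872398}{2061834731} \approx -22.585$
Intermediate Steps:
$X = 4303$ ($X = \left(- \frac{1}{4}\right) \left(-17212\right) = 4303$)
$- \frac{456156}{X + 15880} + \frac{4854}{306471} = - \frac{456156}{4303 + 15880} + \frac{4854}{306471} = - \frac{456156}{20183} + 4854 \cdot \frac{1}{306471} = \left(-456156\right) \frac{1}{20183} + \frac{1618}{102157} = - \frac{456156}{20183} + \frac{1618}{102157} = - \frac{46566872398}{2061834731}$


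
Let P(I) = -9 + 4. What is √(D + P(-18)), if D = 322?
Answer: √317 ≈ 17.805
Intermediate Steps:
P(I) = -5
√(D + P(-18)) = √(322 - 5) = √317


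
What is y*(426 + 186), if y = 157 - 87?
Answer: 42840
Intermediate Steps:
y = 70
y*(426 + 186) = 70*(426 + 186) = 70*612 = 42840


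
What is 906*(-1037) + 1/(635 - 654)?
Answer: -17850919/19 ≈ -9.3952e+5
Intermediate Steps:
906*(-1037) + 1/(635 - 654) = -939522 + 1/(-19) = -939522 - 1/19 = -17850919/19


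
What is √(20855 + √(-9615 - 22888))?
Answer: √(20855 + I*√32503) ≈ 144.41 + 0.6242*I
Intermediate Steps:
√(20855 + √(-9615 - 22888)) = √(20855 + √(-32503)) = √(20855 + I*√32503)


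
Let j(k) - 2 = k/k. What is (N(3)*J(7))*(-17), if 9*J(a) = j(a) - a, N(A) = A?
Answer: 68/3 ≈ 22.667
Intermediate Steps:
j(k) = 3 (j(k) = 2 + k/k = 2 + 1 = 3)
J(a) = ⅓ - a/9 (J(a) = (3 - a)/9 = ⅓ - a/9)
(N(3)*J(7))*(-17) = (3*(⅓ - ⅑*7))*(-17) = (3*(⅓ - 7/9))*(-17) = (3*(-4/9))*(-17) = -4/3*(-17) = 68/3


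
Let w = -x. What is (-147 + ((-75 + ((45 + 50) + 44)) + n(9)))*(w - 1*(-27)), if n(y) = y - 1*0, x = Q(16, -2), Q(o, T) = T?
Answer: -2146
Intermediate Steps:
x = -2
n(y) = y (n(y) = y + 0 = y)
w = 2 (w = -1*(-2) = 2)
(-147 + ((-75 + ((45 + 50) + 44)) + n(9)))*(w - 1*(-27)) = (-147 + ((-75 + ((45 + 50) + 44)) + 9))*(2 - 1*(-27)) = (-147 + ((-75 + (95 + 44)) + 9))*(2 + 27) = (-147 + ((-75 + 139) + 9))*29 = (-147 + (64 + 9))*29 = (-147 + 73)*29 = -74*29 = -2146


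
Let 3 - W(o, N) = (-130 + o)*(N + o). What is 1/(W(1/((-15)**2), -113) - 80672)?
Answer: -50625/4827494701 ≈ -1.0487e-5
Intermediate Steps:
W(o, N) = 3 - (-130 + o)*(N + o)
1/(W(1/((-15)**2), -113) - 80672) = 1/((3 - (1/((-15)**2))**2 + 130*(-113) + 130/((-15)**2) - 1*(-113)/(-15)**2) - 80672) = 1/((3 - (1/225)**2 - 14690 + 130/225 - 1*(-113)/225) - 80672) = 1/((3 - (1/225)**2 - 14690 + 130*(1/225) - 1*(-113)*1/225) - 80672) = 1/((3 - 1*1/50625 - 14690 + 26/45 + 113/225) - 80672) = 1/((3 - 1/50625 - 14690 + 26/45 + 113/225) - 80672) = 1/(-743474701/50625 - 80672) = 1/(-4827494701/50625) = -50625/4827494701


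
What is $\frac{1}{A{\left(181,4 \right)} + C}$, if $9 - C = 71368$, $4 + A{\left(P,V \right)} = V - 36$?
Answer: $- \frac{1}{71395} \approx -1.4007 \cdot 10^{-5}$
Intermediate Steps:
$A{\left(P,V \right)} = -40 + V$ ($A{\left(P,V \right)} = -4 + \left(V - 36\right) = -4 + \left(-36 + V\right) = -40 + V$)
$C = -71359$ ($C = 9 - 71368 = -71359$)
$\frac{1}{A{\left(181,4 \right)} + C} = \frac{1}{\left(-40 + 4\right) - 71359} = \frac{1}{-36 - 71359} = \frac{1}{-71395} = - \frac{1}{71395}$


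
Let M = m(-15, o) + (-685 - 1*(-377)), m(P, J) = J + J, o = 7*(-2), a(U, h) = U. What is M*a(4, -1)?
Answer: -1344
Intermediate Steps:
o = -14
m(P, J) = 2*J
M = -336 (M = 2*(-14) + (-685 - 1*(-377)) = -28 + (-685 + 377) = -28 - 308 = -336)
M*a(4, -1) = -336*4 = -1344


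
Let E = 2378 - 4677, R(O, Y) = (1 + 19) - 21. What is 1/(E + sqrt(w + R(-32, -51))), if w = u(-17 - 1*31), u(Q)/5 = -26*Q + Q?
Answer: -2299/5279402 - sqrt(5999)/5279402 ≈ -0.00045014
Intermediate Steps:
u(Q) = -125*Q (u(Q) = 5*(-26*Q + Q) = 5*(-25*Q) = -125*Q)
w = 6000 (w = -125*(-17 - 1*31) = -125*(-17 - 31) = -125*(-48) = 6000)
R(O, Y) = -1 (R(O, Y) = 20 - 21 = -1)
E = -2299
1/(E + sqrt(w + R(-32, -51))) = 1/(-2299 + sqrt(6000 - 1)) = 1/(-2299 + sqrt(5999))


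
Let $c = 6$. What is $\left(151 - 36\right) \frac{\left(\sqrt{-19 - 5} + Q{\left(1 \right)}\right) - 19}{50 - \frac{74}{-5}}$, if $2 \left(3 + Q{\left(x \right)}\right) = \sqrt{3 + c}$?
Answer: $- \frac{23575}{648} + \frac{575 i \sqrt{6}}{162} \approx -36.381 + 8.6942 i$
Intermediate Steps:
$Q{\left(x \right)} = - \frac{3}{2}$ ($Q{\left(x \right)} = -3 + \frac{\sqrt{3 + 6}}{2} = -3 + \frac{\sqrt{9}}{2} = -3 + \frac{1}{2} \cdot 3 = -3 + \frac{3}{2} = - \frac{3}{2}$)
$\left(151 - 36\right) \frac{\left(\sqrt{-19 - 5} + Q{\left(1 \right)}\right) - 19}{50 - \frac{74}{-5}} = \left(151 - 36\right) \frac{\left(\sqrt{-19 - 5} - \frac{3}{2}\right) - 19}{50 - \frac{74}{-5}} = 115 \frac{\left(\sqrt{-24} - \frac{3}{2}\right) - 19}{50 - - \frac{74}{5}} = 115 \frac{\left(2 i \sqrt{6} - \frac{3}{2}\right) - 19}{50 + \frac{74}{5}} = 115 \frac{\left(- \frac{3}{2} + 2 i \sqrt{6}\right) - 19}{\frac{324}{5}} = 115 \left(- \frac{41}{2} + 2 i \sqrt{6}\right) \frac{5}{324} = 115 \left(- \frac{205}{648} + \frac{5 i \sqrt{6}}{162}\right) = - \frac{23575}{648} + \frac{575 i \sqrt{6}}{162}$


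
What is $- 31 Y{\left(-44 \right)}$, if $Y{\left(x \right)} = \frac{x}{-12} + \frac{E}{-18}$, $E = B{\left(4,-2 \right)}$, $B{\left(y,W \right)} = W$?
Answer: $- \frac{1054}{9} \approx -117.11$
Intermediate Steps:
$E = -2$
$Y{\left(x \right)} = \frac{1}{9} - \frac{x}{12}$ ($Y{\left(x \right)} = \frac{x}{-12} - \frac{2}{-18} = x \left(- \frac{1}{12}\right) - - \frac{1}{9} = - \frac{x}{12} + \frac{1}{9} = \frac{1}{9} - \frac{x}{12}$)
$- 31 Y{\left(-44 \right)} = - 31 \left(\frac{1}{9} - - \frac{11}{3}\right) = - 31 \left(\frac{1}{9} + \frac{11}{3}\right) = \left(-31\right) \frac{34}{9} = - \frac{1054}{9}$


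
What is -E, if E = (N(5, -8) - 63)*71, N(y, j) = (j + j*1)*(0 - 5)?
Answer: -1207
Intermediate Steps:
N(y, j) = -10*j (N(y, j) = (j + j)*(-5) = (2*j)*(-5) = -10*j)
E = 1207 (E = (-10*(-8) - 63)*71 = (80 - 63)*71 = 17*71 = 1207)
-E = -1*1207 = -1207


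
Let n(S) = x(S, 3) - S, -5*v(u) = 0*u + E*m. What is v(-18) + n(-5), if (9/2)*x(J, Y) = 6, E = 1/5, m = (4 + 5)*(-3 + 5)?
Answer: 421/75 ≈ 5.6133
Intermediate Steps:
m = 18 (m = 9*2 = 18)
E = 1/5 ≈ 0.20000
x(J, Y) = 4/3 (x(J, Y) = (2/9)*6 = 4/3)
v(u) = -18/25 (v(u) = -(0*u + (1/5)*18)/5 = -(0 + 18/5)/5 = -1/5*18/5 = -18/25)
n(S) = 4/3 - S
v(-18) + n(-5) = -18/25 + (4/3 - 1*(-5)) = -18/25 + (4/3 + 5) = -18/25 + 19/3 = 421/75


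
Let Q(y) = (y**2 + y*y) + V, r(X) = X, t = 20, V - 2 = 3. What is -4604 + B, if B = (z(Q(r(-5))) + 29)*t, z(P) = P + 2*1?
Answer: -2884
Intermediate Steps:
V = 5 (V = 2 + 3 = 5)
Q(y) = 5 + 2*y**2 (Q(y) = (y**2 + y*y) + 5 = (y**2 + y**2) + 5 = 2*y**2 + 5 = 5 + 2*y**2)
z(P) = 2 + P (z(P) = P + 2 = 2 + P)
B = 1720 (B = ((2 + (5 + 2*(-5)**2)) + 29)*20 = ((2 + (5 + 2*25)) + 29)*20 = ((2 + (5 + 50)) + 29)*20 = ((2 + 55) + 29)*20 = (57 + 29)*20 = 86*20 = 1720)
-4604 + B = -4604 + 1720 = -2884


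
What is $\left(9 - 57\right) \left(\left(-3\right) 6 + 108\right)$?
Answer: $-4320$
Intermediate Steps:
$\left(9 - 57\right) \left(\left(-3\right) 6 + 108\right) = - 48 \left(-18 + 108\right) = \left(-48\right) 90 = -4320$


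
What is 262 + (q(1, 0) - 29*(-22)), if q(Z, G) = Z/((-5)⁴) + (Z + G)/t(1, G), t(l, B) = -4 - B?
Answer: 2249379/2500 ≈ 899.75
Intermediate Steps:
q(Z, G) = Z/625 + (G + Z)/(-4 - G) (q(Z, G) = Z/((-5)⁴) + (Z + G)/(-4 - G) = Z/625 + (G + Z)/(-4 - G))
262 + (q(1, 0) - 29*(-22)) = 262 + ((-625*0 - 621*1 + 0*1)/(625*(4 + 0)) - 29*(-22)) = 262 + ((1/625)*(0 - 621 + 0)/4 + 638) = 262 + ((1/625)*(¼)*(-621) + 638) = 262 + (-621/2500 + 638) = 262 + 1594379/2500 = 2249379/2500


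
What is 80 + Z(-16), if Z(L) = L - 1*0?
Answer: 64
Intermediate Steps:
Z(L) = L (Z(L) = L + 0 = L)
80 + Z(-16) = 80 - 16 = 64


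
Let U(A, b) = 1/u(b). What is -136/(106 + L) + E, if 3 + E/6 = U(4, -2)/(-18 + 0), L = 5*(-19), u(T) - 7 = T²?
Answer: -1003/33 ≈ -30.394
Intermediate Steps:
u(T) = 7 + T²
L = -95
U(A, b) = 1/(7 + b²)
E = -595/33 (E = -18 + 6*(1/((-18 + 0)*(7 + (-2)²))) = -18 + 6*(1/((-18)*(7 + 4))) = -18 + 6*(-1/18/11) = -18 + 6*(-1/18*1/11) = -18 + 6*(-1/198) = -18 - 1/33 = -595/33 ≈ -18.030)
-136/(106 + L) + E = -136/(106 - 95) - 595/33 = -136/11 - 595/33 = -1003/33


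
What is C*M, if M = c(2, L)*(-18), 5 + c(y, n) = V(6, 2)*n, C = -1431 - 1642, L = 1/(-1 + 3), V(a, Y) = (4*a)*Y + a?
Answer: 1216908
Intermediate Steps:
V(a, Y) = a + 4*Y*a (V(a, Y) = 4*Y*a + a = a + 4*Y*a)
L = ½ (L = 1/2 = ½ ≈ 0.50000)
C = -3073
c(y, n) = -5 + 54*n (c(y, n) = -5 + (6*(1 + 4*2))*n = -5 + (6*(1 + 8))*n = -5 + (6*9)*n = -5 + 54*n)
M = -396 (M = (-5 + 54*(½))*(-18) = (-5 + 27)*(-18) = 22*(-18) = -396)
C*M = -3073*(-396) = 1216908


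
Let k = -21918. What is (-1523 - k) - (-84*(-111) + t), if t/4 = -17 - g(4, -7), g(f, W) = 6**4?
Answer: 16323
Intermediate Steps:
g(f, W) = 1296
t = -5252 (t = 4*(-17 - 1*1296) = 4*(-17 - 1296) = 4*(-1313) = -5252)
(-1523 - k) - (-84*(-111) + t) = (-1523 - 1*(-21918)) - (-84*(-111) - 5252) = (-1523 + 21918) - (9324 - 5252) = 20395 - 1*4072 = 20395 - 4072 = 16323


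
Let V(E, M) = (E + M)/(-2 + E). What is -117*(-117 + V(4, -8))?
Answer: 13923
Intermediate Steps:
V(E, M) = (E + M)/(-2 + E)
-117*(-117 + V(4, -8)) = -117*(-117 + (4 - 8)/(-2 + 4)) = -117*(-117 - 4/2) = -117*(-117 + (½)*(-4)) = -117*(-117 - 2) = -117*(-119) = 13923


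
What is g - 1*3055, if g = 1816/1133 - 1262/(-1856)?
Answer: -3209700149/1051424 ≈ -3052.7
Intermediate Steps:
g = 2400171/1051424 (g = 1816*(1/1133) - 1262*(-1/1856) = 1816/1133 + 631/928 = 2400171/1051424 ≈ 2.2828)
g - 1*3055 = 2400171/1051424 - 1*3055 = 2400171/1051424 - 3055 = -3209700149/1051424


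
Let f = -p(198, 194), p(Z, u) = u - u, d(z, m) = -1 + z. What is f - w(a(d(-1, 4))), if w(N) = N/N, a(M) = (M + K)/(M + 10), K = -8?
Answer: -1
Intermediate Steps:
p(Z, u) = 0
a(M) = (-8 + M)/(10 + M) (a(M) = (M - 8)/(M + 10) = (-8 + M)/(10 + M))
f = 0 (f = -1*0 = 0)
w(N) = 1
f - w(a(d(-1, 4))) = 0 - 1*1 = 0 - 1 = -1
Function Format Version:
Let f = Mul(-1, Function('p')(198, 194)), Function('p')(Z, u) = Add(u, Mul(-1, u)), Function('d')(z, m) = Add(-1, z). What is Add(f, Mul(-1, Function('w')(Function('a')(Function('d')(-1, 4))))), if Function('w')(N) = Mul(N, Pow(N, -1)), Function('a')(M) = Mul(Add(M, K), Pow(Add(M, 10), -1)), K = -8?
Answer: -1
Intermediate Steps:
Function('p')(Z, u) = 0
Function('a')(M) = Mul(Pow(Add(10, M), -1), Add(-8, M)) (Function('a')(M) = Mul(Add(M, -8), Pow(Add(M, 10), -1)) = Mul(Add(-8, M), Pow(Add(10, M), -1)) = Mul(Pow(Add(10, M), -1), Add(-8, M)))
f = 0 (f = Mul(-1, 0) = 0)
Function('w')(N) = 1
Add(f, Mul(-1, Function('w')(Function('a')(Function('d')(-1, 4))))) = Add(0, Mul(-1, 1)) = Add(0, -1) = -1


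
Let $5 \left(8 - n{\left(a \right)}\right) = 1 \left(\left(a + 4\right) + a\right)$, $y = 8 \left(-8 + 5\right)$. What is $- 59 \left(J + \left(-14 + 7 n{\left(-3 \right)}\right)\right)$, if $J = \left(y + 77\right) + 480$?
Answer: $- \frac{170451}{5} \approx -34090.0$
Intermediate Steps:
$y = -24$ ($y = 8 \left(-3\right) = -24$)
$J = 533$ ($J = \left(-24 + 77\right) + 480 = 53 + 480 = 533$)
$n{\left(a \right)} = \frac{36}{5} - \frac{2 a}{5}$ ($n{\left(a \right)} = 8 - \frac{1 \left(\left(a + 4\right) + a\right)}{5} = 8 - \frac{1 \left(\left(4 + a\right) + a\right)}{5} = 8 - \frac{1 \left(4 + 2 a\right)}{5} = 8 - \frac{4 + 2 a}{5} = 8 - \left(\frac{4}{5} + \frac{2 a}{5}\right) = \frac{36}{5} - \frac{2 a}{5}$)
$- 59 \left(J + \left(-14 + 7 n{\left(-3 \right)}\right)\right) = - 59 \left(533 - \left(14 - 7 \left(\frac{36}{5} - - \frac{6}{5}\right)\right)\right) = - 59 \left(533 - \left(14 - 7 \left(\frac{36}{5} + \frac{6}{5}\right)\right)\right) = - 59 \left(533 + \left(-14 + 7 \cdot \frac{42}{5}\right)\right) = - 59 \left(533 + \left(-14 + \frac{294}{5}\right)\right) = - 59 \left(533 + \frac{224}{5}\right) = \left(-59\right) \frac{2889}{5} = - \frac{170451}{5}$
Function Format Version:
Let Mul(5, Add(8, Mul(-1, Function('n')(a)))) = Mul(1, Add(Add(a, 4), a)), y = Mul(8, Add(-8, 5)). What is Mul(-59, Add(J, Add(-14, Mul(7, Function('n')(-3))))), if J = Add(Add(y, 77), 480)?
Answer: Rational(-170451, 5) ≈ -34090.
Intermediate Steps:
y = -24 (y = Mul(8, -3) = -24)
J = 533 (J = Add(Add(-24, 77), 480) = Add(53, 480) = 533)
Function('n')(a) = Add(Rational(36, 5), Mul(Rational(-2, 5), a)) (Function('n')(a) = Add(8, Mul(Rational(-1, 5), Mul(1, Add(Add(a, 4), a)))) = Add(8, Mul(Rational(-1, 5), Mul(1, Add(Add(4, a), a)))) = Add(8, Mul(Rational(-1, 5), Mul(1, Add(4, Mul(2, a))))) = Add(8, Mul(Rational(-1, 5), Add(4, Mul(2, a)))) = Add(8, Add(Rational(-4, 5), Mul(Rational(-2, 5), a))) = Add(Rational(36, 5), Mul(Rational(-2, 5), a)))
Mul(-59, Add(J, Add(-14, Mul(7, Function('n')(-3))))) = Mul(-59, Add(533, Add(-14, Mul(7, Add(Rational(36, 5), Mul(Rational(-2, 5), -3)))))) = Mul(-59, Add(533, Add(-14, Mul(7, Add(Rational(36, 5), Rational(6, 5)))))) = Mul(-59, Add(533, Add(-14, Mul(7, Rational(42, 5))))) = Mul(-59, Add(533, Add(-14, Rational(294, 5)))) = Mul(-59, Add(533, Rational(224, 5))) = Mul(-59, Rational(2889, 5)) = Rational(-170451, 5)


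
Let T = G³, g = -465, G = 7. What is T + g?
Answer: -122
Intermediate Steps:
T = 343 (T = 7³ = 343)
T + g = 343 - 465 = -122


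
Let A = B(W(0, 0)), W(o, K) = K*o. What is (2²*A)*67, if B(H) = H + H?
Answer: 0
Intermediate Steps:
B(H) = 2*H
A = 0 (A = 2*(0*0) = 2*0 = 0)
(2²*A)*67 = (2²*0)*67 = (4*0)*67 = 0*67 = 0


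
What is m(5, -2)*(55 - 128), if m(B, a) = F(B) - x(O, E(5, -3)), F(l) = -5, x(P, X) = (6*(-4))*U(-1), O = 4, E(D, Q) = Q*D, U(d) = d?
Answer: 2117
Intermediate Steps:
E(D, Q) = D*Q
x(P, X) = 24 (x(P, X) = (6*(-4))*(-1) = -24*(-1) = 24)
m(B, a) = -29 (m(B, a) = -5 - 1*24 = -5 - 24 = -29)
m(5, -2)*(55 - 128) = -29*(55 - 128) = -29*(-73) = 2117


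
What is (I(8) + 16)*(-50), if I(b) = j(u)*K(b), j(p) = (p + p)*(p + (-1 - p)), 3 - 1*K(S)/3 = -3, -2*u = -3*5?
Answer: 12700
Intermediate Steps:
u = 15/2 (u = -(-3)*5/2 = -½*(-15) = 15/2 ≈ 7.5000)
K(S) = 18 (K(S) = 9 - 3*(-3) = 9 + 9 = 18)
j(p) = -2*p (j(p) = (2*p)*(-1) = -2*p)
I(b) = -270 (I(b) = -2*15/2*18 = -15*18 = -270)
(I(8) + 16)*(-50) = (-270 + 16)*(-50) = -254*(-50) = 12700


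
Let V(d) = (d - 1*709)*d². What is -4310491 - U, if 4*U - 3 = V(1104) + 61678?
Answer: -498735965/4 ≈ -1.2468e+8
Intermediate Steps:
V(d) = d²*(-709 + d) (V(d) = (d - 709)*d² = (-709 + d)*d² = d²*(-709 + d))
U = 481494001/4 (U = ¾ + (1104²*(-709 + 1104) + 61678)/4 = ¾ + (1218816*395 + 61678)/4 = ¾ + (481432320 + 61678)/4 = ¾ + (¼)*481493998 = ¾ + 240746999/2 = 481494001/4 ≈ 1.2037e+8)
-4310491 - U = -4310491 - 1*481494001/4 = -4310491 - 481494001/4 = -498735965/4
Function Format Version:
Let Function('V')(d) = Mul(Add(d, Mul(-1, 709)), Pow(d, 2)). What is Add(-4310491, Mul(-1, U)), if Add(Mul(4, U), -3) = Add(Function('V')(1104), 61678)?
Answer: Rational(-498735965, 4) ≈ -1.2468e+8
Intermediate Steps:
Function('V')(d) = Mul(Pow(d, 2), Add(-709, d)) (Function('V')(d) = Mul(Add(d, -709), Pow(d, 2)) = Mul(Add(-709, d), Pow(d, 2)) = Mul(Pow(d, 2), Add(-709, d)))
U = Rational(481494001, 4) (U = Add(Rational(3, 4), Mul(Rational(1, 4), Add(Mul(Pow(1104, 2), Add(-709, 1104)), 61678))) = Add(Rational(3, 4), Mul(Rational(1, 4), Add(Mul(1218816, 395), 61678))) = Add(Rational(3, 4), Mul(Rational(1, 4), Add(481432320, 61678))) = Add(Rational(3, 4), Mul(Rational(1, 4), 481493998)) = Add(Rational(3, 4), Rational(240746999, 2)) = Rational(481494001, 4) ≈ 1.2037e+8)
Add(-4310491, Mul(-1, U)) = Add(-4310491, Mul(-1, Rational(481494001, 4))) = Add(-4310491, Rational(-481494001, 4)) = Rational(-498735965, 4)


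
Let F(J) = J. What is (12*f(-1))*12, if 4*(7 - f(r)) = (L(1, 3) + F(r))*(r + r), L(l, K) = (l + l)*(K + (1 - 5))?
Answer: 792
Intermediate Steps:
L(l, K) = 2*l*(-4 + K) (L(l, K) = (2*l)*(K - 4) = (2*l)*(-4 + K) = 2*l*(-4 + K))
f(r) = 7 - r*(-2 + r)/2 (f(r) = 7 - (2*1*(-4 + 3) + r)*(r + r)/4 = 7 - (2*1*(-1) + r)*2*r/4 = 7 - (-2 + r)*2*r/4 = 7 - r*(-2 + r)/2)
(12*f(-1))*12 = (12*(7 - 1 - ½*(-1)²))*12 = (12*(7 - 1 - ½*1))*12 = (12*(7 - 1 - ½))*12 = (12*(11/2))*12 = 66*12 = 792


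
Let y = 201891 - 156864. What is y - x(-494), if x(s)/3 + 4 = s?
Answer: 46521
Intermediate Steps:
x(s) = -12 + 3*s
y = 45027
y - x(-494) = 45027 - (-12 + 3*(-494)) = 45027 - (-12 - 1482) = 45027 - 1*(-1494) = 45027 + 1494 = 46521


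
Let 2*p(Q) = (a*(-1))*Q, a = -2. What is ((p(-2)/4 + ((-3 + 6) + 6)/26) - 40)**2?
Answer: 272484/169 ≈ 1612.3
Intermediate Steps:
p(Q) = Q (p(Q) = ((-2*(-1))*Q)/2 = (2*Q)/2 = Q)
((p(-2)/4 + ((-3 + 6) + 6)/26) - 40)**2 = ((-2/4 + ((-3 + 6) + 6)/26) - 40)**2 = ((-2*1/4 + (3 + 6)*(1/26)) - 40)**2 = ((-1/2 + 9*(1/26)) - 40)**2 = ((-1/2 + 9/26) - 40)**2 = (-2/13 - 40)**2 = (-522/13)**2 = 272484/169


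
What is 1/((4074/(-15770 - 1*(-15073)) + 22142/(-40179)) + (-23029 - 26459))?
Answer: -28004763/1386078833564 ≈ -2.0204e-5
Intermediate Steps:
1/((4074/(-15770 - 1*(-15073)) + 22142/(-40179)) + (-23029 - 26459)) = 1/((4074/(-15770 + 15073) + 22142*(-1/40179)) - 49488) = 1/((4074/(-697) - 22142/40179) - 49488) = 1/((4074*(-1/697) - 22142/40179) - 49488) = 1/((-4074/697 - 22142/40179) - 49488) = 1/(-179122220/28004763 - 49488) = 1/(-1386078833564/28004763) = -28004763/1386078833564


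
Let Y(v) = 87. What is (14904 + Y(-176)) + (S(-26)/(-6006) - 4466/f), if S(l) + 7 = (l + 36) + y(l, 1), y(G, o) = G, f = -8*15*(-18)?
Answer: 16204239187/1081080 ≈ 14989.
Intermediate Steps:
f = 2160 (f = -120*(-18) = 2160)
S(l) = 29 + 2*l (S(l) = -7 + ((l + 36) + l) = -7 + ((36 + l) + l) = -7 + (36 + 2*l) = 29 + 2*l)
(14904 + Y(-176)) + (S(-26)/(-6006) - 4466/f) = (14904 + 87) + ((29 + 2*(-26))/(-6006) - 4466/2160) = 14991 + ((29 - 52)*(-1/6006) - 4466*1/2160) = 14991 + (-23*(-1/6006) - 2233/1080) = 14991 + (23/6006 - 2233/1080) = 14991 - 2231093/1081080 = 16204239187/1081080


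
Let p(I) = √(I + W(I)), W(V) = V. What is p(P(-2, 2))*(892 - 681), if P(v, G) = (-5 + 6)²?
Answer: 211*√2 ≈ 298.40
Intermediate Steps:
P(v, G) = 1 (P(v, G) = 1² = 1)
p(I) = √2*√I (p(I) = √(I + I) = √(2*I) = √2*√I)
p(P(-2, 2))*(892 - 681) = (√2*√1)*(892 - 681) = (√2*1)*211 = √2*211 = 211*√2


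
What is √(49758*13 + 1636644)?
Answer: 21*√5178 ≈ 1511.1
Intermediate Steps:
√(49758*13 + 1636644) = √(646854 + 1636644) = √2283498 = 21*√5178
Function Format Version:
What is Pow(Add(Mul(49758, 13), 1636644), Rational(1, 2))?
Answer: Mul(21, Pow(5178, Rational(1, 2))) ≈ 1511.1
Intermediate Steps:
Pow(Add(Mul(49758, 13), 1636644), Rational(1, 2)) = Pow(Add(646854, 1636644), Rational(1, 2)) = Pow(2283498, Rational(1, 2)) = Mul(21, Pow(5178, Rational(1, 2)))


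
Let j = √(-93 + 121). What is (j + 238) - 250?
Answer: -12 + 2*√7 ≈ -6.7085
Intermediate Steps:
j = 2*√7 (j = √28 = 2*√7 ≈ 5.2915)
(j + 238) - 250 = (2*√7 + 238) - 250 = (238 + 2*√7) - 250 = -12 + 2*√7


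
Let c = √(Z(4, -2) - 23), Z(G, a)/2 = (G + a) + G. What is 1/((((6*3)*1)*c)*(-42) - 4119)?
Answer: I/(3*(-1373*I + 252*√11)) ≈ -0.00017714 + 0.00010783*I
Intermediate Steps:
Z(G, a) = 2*a + 4*G (Z(G, a) = 2*((G + a) + G) = 2*(a + 2*G) = 2*a + 4*G)
c = I*√11 (c = √((2*(-2) + 4*4) - 23) = √((-4 + 16) - 23) = √(12 - 23) = √(-11) = I*√11 ≈ 3.3166*I)
1/((((6*3)*1)*c)*(-42) - 4119) = 1/((((6*3)*1)*(I*√11))*(-42) - 4119) = 1/(((18*1)*(I*√11))*(-42) - 4119) = 1/((18*(I*√11))*(-42) - 4119) = 1/((18*I*√11)*(-42) - 4119) = 1/(-756*I*√11 - 4119) = 1/(-4119 - 756*I*√11)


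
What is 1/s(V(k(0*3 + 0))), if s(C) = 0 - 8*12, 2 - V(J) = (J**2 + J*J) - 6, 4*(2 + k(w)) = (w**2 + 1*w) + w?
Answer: -1/96 ≈ -0.010417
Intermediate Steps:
k(w) = -2 + w/2 + w**2/4 (k(w) = -2 + ((w**2 + 1*w) + w)/4 = -2 + ((w**2 + w) + w)/4 = -2 + ((w + w**2) + w)/4 = -2 + (w**2 + 2*w)/4 = -2 + (w/2 + w**2/4) = -2 + w/2 + w**2/4)
V(J) = 8 - 2*J**2 (V(J) = 2 - ((J**2 + J*J) - 6) = 2 - ((J**2 + J**2) - 6) = 2 - (2*J**2 - 6) = 2 - (-6 + 2*J**2) = 2 + (6 - 2*J**2) = 8 - 2*J**2)
s(C) = -96 (s(C) = 0 - 96 = -96)
1/s(V(k(0*3 + 0))) = 1/(-96) = -1/96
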